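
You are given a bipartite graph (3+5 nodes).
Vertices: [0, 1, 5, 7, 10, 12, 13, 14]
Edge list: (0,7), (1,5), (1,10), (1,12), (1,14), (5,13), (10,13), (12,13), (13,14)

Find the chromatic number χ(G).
χ(G) = 2

Clique number ω(G) = 2 (lower bound: χ ≥ ω).
The graph is bipartite (no odd cycle), so 2 colors suffice: χ(G) = 2.
A valid 2-coloring: color 1: [1, 7, 13]; color 2: [0, 5, 10, 12, 14].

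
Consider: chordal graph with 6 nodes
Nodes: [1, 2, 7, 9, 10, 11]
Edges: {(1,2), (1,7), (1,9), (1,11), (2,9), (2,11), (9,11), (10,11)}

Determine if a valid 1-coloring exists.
No, G is not 1-colorable

The clique on vertices [1, 2, 9, 11] has size 4 > 1, so it alone needs 4 colors.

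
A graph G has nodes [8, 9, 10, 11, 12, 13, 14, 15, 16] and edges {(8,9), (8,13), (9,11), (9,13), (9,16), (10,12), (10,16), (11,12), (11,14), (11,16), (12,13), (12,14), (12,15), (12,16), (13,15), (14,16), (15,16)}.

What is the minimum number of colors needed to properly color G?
Clique number ω(G) = 4 (lower bound: χ ≥ ω).
The clique on [11, 12, 14, 16] has size 4, forcing χ ≥ 4, and the coloring below uses 4 colors, so χ(G) = 4.
A valid 4-coloring: color 1: [13, 16]; color 2: [9, 12]; color 3: [8, 10, 11, 15]; color 4: [14].

χ(G) = 4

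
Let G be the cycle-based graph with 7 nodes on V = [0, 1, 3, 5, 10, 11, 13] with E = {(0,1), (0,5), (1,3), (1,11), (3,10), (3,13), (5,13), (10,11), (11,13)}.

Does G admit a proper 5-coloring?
A valid 5-coloring: color 1: [0, 3, 11]; color 2: [1, 10, 13]; color 3: [5].
(χ(G) = 3 ≤ 5.)

Yes, G is 5-colorable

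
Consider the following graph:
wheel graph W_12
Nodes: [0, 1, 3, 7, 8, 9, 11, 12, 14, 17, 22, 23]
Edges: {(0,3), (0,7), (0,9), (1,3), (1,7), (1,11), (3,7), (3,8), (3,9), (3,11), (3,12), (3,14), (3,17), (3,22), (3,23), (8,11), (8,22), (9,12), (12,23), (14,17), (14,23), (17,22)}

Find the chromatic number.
χ(G) = 4

Clique number ω(G) = 3 (lower bound: χ ≥ ω).
Odd cycle [14, 17, 22, 8, 11, 1, 7, 0, 9, 12, 23] needs 3 colors (χ ≥ 3).
Vertex 3 is adjacent to every vertex of [0, 1, 7, 8, 9, 11, 12, 14, 17, 22, 23], which already need 3 colors among themselves, so 3 needs a new color (χ ≥ 4).
The coloring below uses 4 colors, so χ(G) = 4.
A valid 4-coloring: color 1: [3]; color 2: [7, 11, 12, 14, 22]; color 3: [0, 1, 8, 17, 23]; color 4: [9].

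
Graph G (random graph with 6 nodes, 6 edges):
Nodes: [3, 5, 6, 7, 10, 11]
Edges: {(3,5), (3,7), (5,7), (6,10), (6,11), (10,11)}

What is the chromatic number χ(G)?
χ(G) = 3

Clique number ω(G) = 3 (lower bound: χ ≥ ω).
The clique on [6, 10, 11] has size 3, forcing χ ≥ 3, and the coloring below uses 3 colors, so χ(G) = 3.
A valid 3-coloring: color 1: [3, 11]; color 2: [6, 7]; color 3: [5, 10].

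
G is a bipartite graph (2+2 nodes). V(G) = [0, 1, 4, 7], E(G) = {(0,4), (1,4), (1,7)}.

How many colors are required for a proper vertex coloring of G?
χ(G) = 2

Clique number ω(G) = 2 (lower bound: χ ≥ ω).
The graph is bipartite (no odd cycle), so 2 colors suffice: χ(G) = 2.
A valid 2-coloring: color 1: [0, 1]; color 2: [4, 7].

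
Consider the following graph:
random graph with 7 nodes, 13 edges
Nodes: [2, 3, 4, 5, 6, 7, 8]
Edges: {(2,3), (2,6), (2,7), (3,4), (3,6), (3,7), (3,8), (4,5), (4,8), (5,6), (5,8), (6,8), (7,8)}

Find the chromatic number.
Clique number ω(G) = 3 (lower bound: χ ≥ ω).
The clique on [3, 4, 8] has size 3, forcing χ ≥ 3, and the coloring below uses 3 colors, so χ(G) = 3.
A valid 3-coloring: color 1: [2, 8]; color 2: [3, 5]; color 3: [4, 6, 7].

χ(G) = 3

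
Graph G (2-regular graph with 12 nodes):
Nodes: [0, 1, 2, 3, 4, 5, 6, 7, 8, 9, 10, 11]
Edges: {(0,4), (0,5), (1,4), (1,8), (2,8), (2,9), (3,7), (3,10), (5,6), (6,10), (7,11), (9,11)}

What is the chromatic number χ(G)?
χ(G) = 2

Clique number ω(G) = 2 (lower bound: χ ≥ ω).
The graph is bipartite (no odd cycle), so 2 colors suffice: χ(G) = 2.
A valid 2-coloring: color 1: [4, 5, 7, 8, 9, 10]; color 2: [0, 1, 2, 3, 6, 11].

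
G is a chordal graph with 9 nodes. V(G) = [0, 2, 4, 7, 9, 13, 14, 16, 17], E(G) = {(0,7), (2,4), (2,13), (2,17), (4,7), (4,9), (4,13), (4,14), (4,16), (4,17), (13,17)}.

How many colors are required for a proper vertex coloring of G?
Clique number ω(G) = 4 (lower bound: χ ≥ ω).
The clique on [2, 4, 13, 17] has size 4, forcing χ ≥ 4, and the coloring below uses 4 colors, so χ(G) = 4.
A valid 4-coloring: color 1: [0, 4]; color 2: [7, 9, 13, 14, 16]; color 3: [17]; color 4: [2].

χ(G) = 4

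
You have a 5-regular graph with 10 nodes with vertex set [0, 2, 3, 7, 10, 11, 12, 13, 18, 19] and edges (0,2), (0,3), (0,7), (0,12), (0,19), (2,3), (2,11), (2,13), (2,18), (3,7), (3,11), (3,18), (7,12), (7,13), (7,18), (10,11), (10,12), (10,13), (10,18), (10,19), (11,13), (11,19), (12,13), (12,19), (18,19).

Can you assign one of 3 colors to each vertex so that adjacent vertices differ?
No, G is not 3-colorable

Odd cycle [13, 10, 19, 0, 7] needs 3 colors (χ ≥ 3).
Vertex 12 is adjacent to every vertex of [0, 7, 10, 13, 19], which already need 3 colors among themselves, so 12 needs a new color (χ ≥ 4).
Hence χ(G) ≥ 4 > 3, so no proper 3-coloring exists.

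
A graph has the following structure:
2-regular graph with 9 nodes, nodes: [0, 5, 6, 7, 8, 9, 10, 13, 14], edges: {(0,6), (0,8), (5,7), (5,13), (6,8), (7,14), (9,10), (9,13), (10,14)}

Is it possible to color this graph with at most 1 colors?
The clique on vertices [0, 6, 8] has size 3 > 1, so it alone needs 3 colors.

No, G is not 1-colorable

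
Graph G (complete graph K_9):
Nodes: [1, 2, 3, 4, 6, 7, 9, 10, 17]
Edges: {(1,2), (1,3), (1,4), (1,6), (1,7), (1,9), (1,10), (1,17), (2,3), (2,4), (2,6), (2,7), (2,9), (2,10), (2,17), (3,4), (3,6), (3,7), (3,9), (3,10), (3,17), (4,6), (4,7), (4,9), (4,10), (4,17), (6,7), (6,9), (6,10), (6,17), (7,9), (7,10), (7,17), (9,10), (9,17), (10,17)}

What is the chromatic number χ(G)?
Clique number ω(G) = 9 (lower bound: χ ≥ ω).
The clique on [1, 2, 3, 4, 6, 7, 9, 10, 17] has size 9, forcing χ ≥ 9, and the coloring below uses 9 colors, so χ(G) = 9.
A valid 9-coloring: color 1: [1]; color 2: [10]; color 3: [9]; color 4: [17]; color 5: [3]; color 6: [4]; color 7: [6]; color 8: [7]; color 9: [2].

χ(G) = 9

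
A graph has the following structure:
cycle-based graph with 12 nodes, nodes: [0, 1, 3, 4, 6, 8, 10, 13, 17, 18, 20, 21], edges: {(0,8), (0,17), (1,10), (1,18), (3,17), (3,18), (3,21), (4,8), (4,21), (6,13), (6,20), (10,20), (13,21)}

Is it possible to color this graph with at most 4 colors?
A valid 4-coloring: color 1: [6, 8, 10, 17, 18, 21]; color 2: [0, 1, 3, 4, 13, 20].
(χ(G) = 2 ≤ 4.)

Yes, G is 4-colorable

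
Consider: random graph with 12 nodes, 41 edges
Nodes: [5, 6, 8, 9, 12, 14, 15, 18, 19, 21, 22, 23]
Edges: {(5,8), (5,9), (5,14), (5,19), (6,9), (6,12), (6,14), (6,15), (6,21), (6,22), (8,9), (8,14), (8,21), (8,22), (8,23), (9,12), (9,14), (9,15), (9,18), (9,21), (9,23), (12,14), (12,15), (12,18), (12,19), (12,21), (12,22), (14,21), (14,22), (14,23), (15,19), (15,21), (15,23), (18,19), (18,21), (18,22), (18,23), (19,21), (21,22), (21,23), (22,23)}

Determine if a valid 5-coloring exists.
Yes, G is 5-colorable

A valid 5-coloring: color 1: [5, 21]; color 2: [9, 19, 22]; color 3: [8, 12]; color 4: [14, 15, 18]; color 5: [6, 23].
(χ(G) = 5 ≤ 5.)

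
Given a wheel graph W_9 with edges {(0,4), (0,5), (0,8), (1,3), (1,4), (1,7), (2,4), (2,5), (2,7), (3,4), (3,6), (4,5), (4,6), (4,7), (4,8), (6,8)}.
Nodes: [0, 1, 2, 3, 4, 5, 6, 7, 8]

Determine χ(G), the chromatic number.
χ(G) = 3

Clique number ω(G) = 3 (lower bound: χ ≥ ω).
The clique on [0, 4, 8] has size 3, forcing χ ≥ 3, and the coloring below uses 3 colors, so χ(G) = 3.
A valid 3-coloring: color 1: [4]; color 2: [0, 1, 2, 6]; color 3: [3, 5, 7, 8].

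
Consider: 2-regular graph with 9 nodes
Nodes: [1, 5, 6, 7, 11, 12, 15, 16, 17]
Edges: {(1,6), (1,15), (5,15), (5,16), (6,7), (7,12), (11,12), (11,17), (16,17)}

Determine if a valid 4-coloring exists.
A valid 4-coloring: color 1: [6, 12, 15, 16]; color 2: [1, 5, 7, 17]; color 3: [11].
(χ(G) = 3 ≤ 4.)

Yes, G is 4-colorable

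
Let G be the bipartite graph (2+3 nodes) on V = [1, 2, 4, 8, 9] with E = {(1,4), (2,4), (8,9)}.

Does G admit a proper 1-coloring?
Edge (8,9) forces its endpoints to differ, so 1 color is not enough.

No, G is not 1-colorable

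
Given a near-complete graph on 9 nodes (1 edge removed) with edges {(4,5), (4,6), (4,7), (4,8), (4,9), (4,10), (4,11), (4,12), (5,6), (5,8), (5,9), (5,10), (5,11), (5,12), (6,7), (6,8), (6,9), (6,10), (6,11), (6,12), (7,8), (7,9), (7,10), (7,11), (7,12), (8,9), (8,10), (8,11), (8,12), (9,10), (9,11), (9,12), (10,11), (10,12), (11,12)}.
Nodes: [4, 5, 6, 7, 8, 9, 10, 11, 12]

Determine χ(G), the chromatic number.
Clique number ω(G) = 8 (lower bound: χ ≥ ω).
The clique on [4, 5, 6, 8, 9, 10, 11, 12] has size 8, forcing χ ≥ 8, and the coloring below uses 8 colors, so χ(G) = 8.
A valid 8-coloring: color 1: [12]; color 2: [6]; color 3: [8]; color 4: [4]; color 5: [11]; color 6: [9]; color 7: [10]; color 8: [5, 7].

χ(G) = 8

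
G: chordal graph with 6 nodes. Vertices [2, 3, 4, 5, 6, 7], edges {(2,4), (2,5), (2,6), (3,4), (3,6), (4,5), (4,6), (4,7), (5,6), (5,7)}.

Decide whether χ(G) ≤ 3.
No, G is not 3-colorable

The clique on vertices [2, 4, 5, 6] has size 4 > 3, so it alone needs 4 colors.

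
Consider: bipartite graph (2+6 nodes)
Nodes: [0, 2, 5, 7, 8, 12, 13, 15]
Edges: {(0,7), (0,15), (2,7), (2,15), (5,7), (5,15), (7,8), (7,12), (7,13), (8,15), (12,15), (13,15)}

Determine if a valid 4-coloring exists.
Yes, G is 4-colorable

A valid 4-coloring: color 1: [7, 15]; color 2: [0, 2, 5, 8, 12, 13].
(χ(G) = 2 ≤ 4.)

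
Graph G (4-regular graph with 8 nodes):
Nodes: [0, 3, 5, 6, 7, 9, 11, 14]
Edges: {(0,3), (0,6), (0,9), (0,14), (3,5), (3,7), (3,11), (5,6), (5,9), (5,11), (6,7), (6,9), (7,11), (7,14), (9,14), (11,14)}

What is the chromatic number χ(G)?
Clique number ω(G) = 3 (lower bound: χ ≥ ω).
The clique on [0, 6, 9] has size 3, forcing χ ≥ 3, and the coloring below uses 3 colors, so χ(G) = 3.
A valid 3-coloring: color 1: [3, 6, 14]; color 2: [9, 11]; color 3: [0, 5, 7].

χ(G) = 3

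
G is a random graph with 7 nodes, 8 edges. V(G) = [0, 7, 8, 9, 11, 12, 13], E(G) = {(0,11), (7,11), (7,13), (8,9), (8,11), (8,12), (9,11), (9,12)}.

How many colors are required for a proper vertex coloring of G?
Clique number ω(G) = 3 (lower bound: χ ≥ ω).
The clique on [8, 9, 11] has size 3, forcing χ ≥ 3, and the coloring below uses 3 colors, so χ(G) = 3.
A valid 3-coloring: color 1: [11, 12, 13]; color 2: [0, 7, 8]; color 3: [9].

χ(G) = 3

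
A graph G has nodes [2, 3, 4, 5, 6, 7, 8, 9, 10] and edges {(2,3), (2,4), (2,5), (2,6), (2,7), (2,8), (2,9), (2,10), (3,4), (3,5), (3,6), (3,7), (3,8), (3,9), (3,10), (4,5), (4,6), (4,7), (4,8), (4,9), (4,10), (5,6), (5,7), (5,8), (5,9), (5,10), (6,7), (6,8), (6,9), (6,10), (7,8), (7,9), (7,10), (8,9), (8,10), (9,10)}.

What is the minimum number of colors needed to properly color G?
Clique number ω(G) = 9 (lower bound: χ ≥ ω).
The clique on [2, 3, 4, 5, 6, 7, 8, 9, 10] has size 9, forcing χ ≥ 9, and the coloring below uses 9 colors, so χ(G) = 9.
A valid 9-coloring: color 1: [3]; color 2: [8]; color 3: [6]; color 4: [7]; color 5: [4]; color 6: [10]; color 7: [5]; color 8: [9]; color 9: [2].

χ(G) = 9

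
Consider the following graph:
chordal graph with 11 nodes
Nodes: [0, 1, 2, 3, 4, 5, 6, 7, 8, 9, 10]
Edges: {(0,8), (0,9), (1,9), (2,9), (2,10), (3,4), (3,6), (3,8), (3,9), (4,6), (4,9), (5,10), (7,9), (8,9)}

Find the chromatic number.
χ(G) = 3

Clique number ω(G) = 3 (lower bound: χ ≥ ω).
The clique on [0, 8, 9] has size 3, forcing χ ≥ 3, and the coloring below uses 3 colors, so χ(G) = 3.
A valid 3-coloring: color 1: [6, 9, 10]; color 2: [0, 1, 2, 3, 5, 7]; color 3: [4, 8].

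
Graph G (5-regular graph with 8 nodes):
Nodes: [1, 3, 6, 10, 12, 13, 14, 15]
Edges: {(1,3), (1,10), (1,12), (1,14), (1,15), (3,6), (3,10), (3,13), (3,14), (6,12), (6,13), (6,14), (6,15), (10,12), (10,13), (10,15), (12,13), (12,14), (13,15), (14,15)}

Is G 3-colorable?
No, G is not 3-colorable

Odd cycle [10, 13, 6, 14, 1] needs 3 colors (χ ≥ 3).
Vertex 3 is adjacent to every vertex of [1, 6, 10, 13, 14], which already need 3 colors among themselves, so 3 needs a new color (χ ≥ 4).
Hence χ(G) ≥ 4 > 3, so no proper 3-coloring exists.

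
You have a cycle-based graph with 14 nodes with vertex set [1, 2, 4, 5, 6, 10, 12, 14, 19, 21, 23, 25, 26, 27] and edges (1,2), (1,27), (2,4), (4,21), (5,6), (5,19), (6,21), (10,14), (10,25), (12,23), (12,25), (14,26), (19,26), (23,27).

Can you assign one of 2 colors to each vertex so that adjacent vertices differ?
A valid 2-coloring: color 1: [1, 4, 6, 14, 19, 23, 25]; color 2: [2, 5, 10, 12, 21, 26, 27].
(χ(G) = 2 ≤ 2.)

Yes, G is 2-colorable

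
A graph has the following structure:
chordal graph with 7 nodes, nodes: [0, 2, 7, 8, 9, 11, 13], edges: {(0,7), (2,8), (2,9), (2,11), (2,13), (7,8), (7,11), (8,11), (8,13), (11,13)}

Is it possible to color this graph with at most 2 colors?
No, G is not 2-colorable

The clique on vertices [2, 8, 11, 13] has size 4 > 2, so it alone needs 4 colors.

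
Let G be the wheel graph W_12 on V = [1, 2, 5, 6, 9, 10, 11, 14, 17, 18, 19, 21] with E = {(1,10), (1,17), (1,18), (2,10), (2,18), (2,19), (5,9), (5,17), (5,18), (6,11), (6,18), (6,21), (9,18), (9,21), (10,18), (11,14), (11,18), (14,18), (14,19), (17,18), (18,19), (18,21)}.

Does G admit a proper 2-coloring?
No, G is not 2-colorable

The clique on vertices [1, 17, 18] has size 3 > 2, so it alone needs 3 colors.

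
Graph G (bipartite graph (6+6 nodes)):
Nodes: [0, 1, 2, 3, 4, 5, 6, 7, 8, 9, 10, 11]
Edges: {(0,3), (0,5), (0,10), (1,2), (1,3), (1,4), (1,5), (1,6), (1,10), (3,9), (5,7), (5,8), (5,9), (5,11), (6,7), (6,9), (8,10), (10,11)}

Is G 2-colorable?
A valid 2-coloring: color 1: [0, 1, 7, 8, 9, 11]; color 2: [2, 3, 4, 5, 6, 10].
(χ(G) = 2 ≤ 2.)

Yes, G is 2-colorable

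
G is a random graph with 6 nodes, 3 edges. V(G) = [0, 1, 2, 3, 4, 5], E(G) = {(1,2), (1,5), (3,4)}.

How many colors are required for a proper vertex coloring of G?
χ(G) = 2

Clique number ω(G) = 2 (lower bound: χ ≥ ω).
The graph is bipartite (no odd cycle), so 2 colors suffice: χ(G) = 2.
A valid 2-coloring: color 1: [0, 1, 4]; color 2: [2, 3, 5].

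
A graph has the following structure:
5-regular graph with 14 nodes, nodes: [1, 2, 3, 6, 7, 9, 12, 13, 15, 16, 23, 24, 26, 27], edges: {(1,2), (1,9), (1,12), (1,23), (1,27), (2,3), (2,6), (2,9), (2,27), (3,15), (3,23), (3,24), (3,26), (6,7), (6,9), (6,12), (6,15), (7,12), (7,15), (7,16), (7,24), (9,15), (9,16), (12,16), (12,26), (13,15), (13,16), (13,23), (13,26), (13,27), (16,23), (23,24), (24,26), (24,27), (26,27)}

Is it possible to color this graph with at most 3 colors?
Suppose a proper 3-coloring c exists. The clique [1, 2, 9] takes 3 distinct colors; by symmetry let c(1) = 1, c(2) = 2, c(9) = 3.
- Vertex 6: neighbors [2, 9] already have colors [2, 3] ⇒ c(6) = 1.
- Vertex 15: neighbors [6, 9] already have colors [1, 3] ⇒ c(15) = 2.
- Vertex 7: neighbors [6, 15] already have colors [1, 2] ⇒ c(7) = 3.
- Vertex 27: neighbors [1, 2] already have colors [1, 2] ⇒ c(27) = 3.
- Vertex 13: neighbors [15, 27] already have colors [2, 3] ⇒ c(13) = 1.
- Vertex 26: neighbors [13, 27] already have colors [1, 3] ⇒ c(26) = 2.
- Vertex 12: neighbors [1, 26, 7] already have colors [1, 2, 3] — all 3 colors blocked. Contradiction.
The forced assignments end in a contradiction, so G has no proper 3-coloring (χ ≥ 4).

No, G is not 3-colorable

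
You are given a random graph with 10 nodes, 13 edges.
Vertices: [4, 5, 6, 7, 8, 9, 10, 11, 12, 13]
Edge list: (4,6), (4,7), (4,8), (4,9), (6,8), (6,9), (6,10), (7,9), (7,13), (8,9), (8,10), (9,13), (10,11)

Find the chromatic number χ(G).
χ(G) = 4

Clique number ω(G) = 4 (lower bound: χ ≥ ω).
The clique on [4, 6, 8, 9] has size 4, forcing χ ≥ 4, and the coloring below uses 4 colors, so χ(G) = 4.
A valid 4-coloring: color 1: [5, 9, 10, 12]; color 2: [6, 7, 11]; color 3: [4, 13]; color 4: [8].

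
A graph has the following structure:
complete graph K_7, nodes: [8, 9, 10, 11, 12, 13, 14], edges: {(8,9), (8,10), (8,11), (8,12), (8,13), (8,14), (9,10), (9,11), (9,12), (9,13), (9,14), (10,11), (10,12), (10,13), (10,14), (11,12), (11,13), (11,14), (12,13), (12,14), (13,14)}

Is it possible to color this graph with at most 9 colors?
Yes, G is 9-colorable

A valid 9-coloring: color 1: [13]; color 2: [11]; color 3: [14]; color 4: [12]; color 5: [10]; color 6: [8]; color 7: [9].
(χ(G) = 7 ≤ 9.)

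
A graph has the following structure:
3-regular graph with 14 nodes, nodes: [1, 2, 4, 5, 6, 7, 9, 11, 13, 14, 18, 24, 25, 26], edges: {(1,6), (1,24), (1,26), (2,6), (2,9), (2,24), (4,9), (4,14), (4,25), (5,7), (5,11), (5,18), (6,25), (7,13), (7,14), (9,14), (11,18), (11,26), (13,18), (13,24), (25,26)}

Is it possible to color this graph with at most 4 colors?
A valid 4-coloring: color 1: [1, 2, 11, 13, 14, 25]; color 2: [6, 7, 9, 18, 24, 26]; color 3: [4, 5].
(χ(G) = 3 ≤ 4.)

Yes, G is 4-colorable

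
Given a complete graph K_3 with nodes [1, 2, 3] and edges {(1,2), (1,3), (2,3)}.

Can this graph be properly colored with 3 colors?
Yes, G is 3-colorable

A valid 3-coloring: color 1: [3]; color 2: [2]; color 3: [1].
(χ(G) = 3 ≤ 3.)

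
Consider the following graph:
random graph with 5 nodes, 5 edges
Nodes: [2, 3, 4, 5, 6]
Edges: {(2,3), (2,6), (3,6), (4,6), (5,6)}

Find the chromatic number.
Clique number ω(G) = 3 (lower bound: χ ≥ ω).
The clique on [2, 3, 6] has size 3, forcing χ ≥ 3, and the coloring below uses 3 colors, so χ(G) = 3.
A valid 3-coloring: color 1: [6]; color 2: [2, 4, 5]; color 3: [3].

χ(G) = 3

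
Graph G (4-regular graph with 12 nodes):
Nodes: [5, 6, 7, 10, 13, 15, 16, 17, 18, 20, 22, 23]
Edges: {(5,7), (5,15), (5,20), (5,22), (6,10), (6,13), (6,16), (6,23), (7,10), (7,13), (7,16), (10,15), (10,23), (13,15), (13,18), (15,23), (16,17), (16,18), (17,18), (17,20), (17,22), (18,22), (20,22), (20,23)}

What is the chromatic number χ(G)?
Clique number ω(G) = 3 (lower bound: χ ≥ ω).
The clique on [5, 20, 22] has size 3, forcing χ ≥ 3, and the coloring below uses 3 colors, so χ(G) = 3.
A valid 3-coloring: color 1: [13, 16, 22, 23]; color 2: [6, 7, 15, 18, 20]; color 3: [5, 10, 17].

χ(G) = 3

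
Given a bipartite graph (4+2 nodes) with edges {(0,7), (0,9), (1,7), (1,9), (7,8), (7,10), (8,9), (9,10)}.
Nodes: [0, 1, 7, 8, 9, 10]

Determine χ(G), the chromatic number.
χ(G) = 2

Clique number ω(G) = 2 (lower bound: χ ≥ ω).
The graph is bipartite (no odd cycle), so 2 colors suffice: χ(G) = 2.
A valid 2-coloring: color 1: [7, 9]; color 2: [0, 1, 8, 10].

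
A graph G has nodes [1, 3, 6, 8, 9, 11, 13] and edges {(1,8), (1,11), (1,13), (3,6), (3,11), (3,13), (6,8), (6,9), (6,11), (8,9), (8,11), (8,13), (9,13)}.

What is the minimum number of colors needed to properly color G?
Clique number ω(G) = 3 (lower bound: χ ≥ ω).
Odd cycle [11, 1, 13, 9, 6] needs 3 colors (χ ≥ 3).
Vertex 8 is adjacent to every vertex of [1, 6, 9, 11, 13], which already need 3 colors among themselves, so 8 needs a new color (χ ≥ 4).
The coloring below uses 4 colors, so χ(G) = 4.
A valid 4-coloring: color 1: [3, 8]; color 2: [6, 13]; color 3: [9, 11]; color 4: [1].

χ(G) = 4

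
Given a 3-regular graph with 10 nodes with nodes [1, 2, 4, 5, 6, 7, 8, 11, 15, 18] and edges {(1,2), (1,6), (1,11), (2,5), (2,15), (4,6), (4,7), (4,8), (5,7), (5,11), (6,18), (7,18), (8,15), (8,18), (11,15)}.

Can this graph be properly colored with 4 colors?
A valid 4-coloring: color 1: [1, 4, 5, 15, 18]; color 2: [2, 6, 7, 8, 11].
(χ(G) = 2 ≤ 4.)

Yes, G is 4-colorable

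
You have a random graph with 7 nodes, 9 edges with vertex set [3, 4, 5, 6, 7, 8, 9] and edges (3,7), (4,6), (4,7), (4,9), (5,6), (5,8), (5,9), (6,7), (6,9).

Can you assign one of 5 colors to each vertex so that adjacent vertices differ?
A valid 5-coloring: color 1: [3, 6, 8]; color 2: [7, 9]; color 3: [4, 5].
(χ(G) = 3 ≤ 5.)

Yes, G is 5-colorable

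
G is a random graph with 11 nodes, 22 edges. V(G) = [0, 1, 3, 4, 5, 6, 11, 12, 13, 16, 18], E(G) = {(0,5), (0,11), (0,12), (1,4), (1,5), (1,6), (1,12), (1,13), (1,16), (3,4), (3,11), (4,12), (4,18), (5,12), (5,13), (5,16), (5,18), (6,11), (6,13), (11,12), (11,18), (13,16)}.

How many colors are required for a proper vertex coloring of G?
Clique number ω(G) = 4 (lower bound: χ ≥ ω).
The clique on [1, 5, 13, 16] has size 4, forcing χ ≥ 4, and the coloring below uses 4 colors, so χ(G) = 4.
A valid 4-coloring: color 1: [1, 11]; color 2: [4, 5, 6]; color 3: [3, 12, 13, 18]; color 4: [0, 16].

χ(G) = 4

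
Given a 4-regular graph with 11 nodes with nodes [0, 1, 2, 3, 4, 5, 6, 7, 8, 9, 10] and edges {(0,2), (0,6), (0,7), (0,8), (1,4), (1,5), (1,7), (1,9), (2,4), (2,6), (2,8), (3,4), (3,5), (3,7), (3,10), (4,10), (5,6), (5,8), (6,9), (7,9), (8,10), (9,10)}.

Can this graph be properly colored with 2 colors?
The clique on vertices [0, 2, 8] has size 3 > 2, so it alone needs 3 colors.

No, G is not 2-colorable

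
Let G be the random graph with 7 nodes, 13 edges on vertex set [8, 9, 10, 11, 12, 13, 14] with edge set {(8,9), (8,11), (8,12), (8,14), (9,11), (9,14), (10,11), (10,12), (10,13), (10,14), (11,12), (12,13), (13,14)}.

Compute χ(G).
χ(G) = 4

Clique number ω(G) = 3 (lower bound: χ ≥ ω).
Suppose a proper 3-coloring c exists. The clique [8, 9, 11] takes 3 distinct colors; by symmetry let c(8) = 1, c(9) = 2, c(11) = 3.
- Vertex 12: neighbors [8, 11] already have colors [1, 3] ⇒ c(12) = 2.
- Vertex 10: neighbors [12, 11] already have colors [2, 3] ⇒ c(10) = 1.
- Vertex 13: neighbors [10, 12] already have colors [1, 2] ⇒ c(13) = 3.
- Vertex 14: neighbors [8, 9, 13] already have colors [1, 2, 3] — all 3 colors blocked. Contradiction.
The forced assignments end in a contradiction, so G has no proper 3-coloring (χ ≥ 4).
The coloring below uses 4 colors, so χ(G) = 4.
A valid 4-coloring: color 1: [12, 14]; color 2: [9, 10]; color 3: [11, 13]; color 4: [8].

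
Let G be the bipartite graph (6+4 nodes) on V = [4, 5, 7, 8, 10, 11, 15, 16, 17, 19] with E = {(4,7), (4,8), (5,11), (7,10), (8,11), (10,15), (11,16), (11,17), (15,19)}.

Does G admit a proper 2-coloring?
Yes, G is 2-colorable

A valid 2-coloring: color 1: [4, 10, 11, 19]; color 2: [5, 7, 8, 15, 16, 17].
(χ(G) = 2 ≤ 2.)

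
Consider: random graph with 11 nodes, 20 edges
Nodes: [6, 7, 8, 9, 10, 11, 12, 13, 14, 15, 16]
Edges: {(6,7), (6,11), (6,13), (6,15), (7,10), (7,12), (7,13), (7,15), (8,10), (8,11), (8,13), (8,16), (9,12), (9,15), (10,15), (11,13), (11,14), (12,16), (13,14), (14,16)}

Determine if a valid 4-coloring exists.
Yes, G is 4-colorable

A valid 4-coloring: color 1: [7, 9, 11, 16]; color 2: [12, 13, 15]; color 3: [6, 8, 14]; color 4: [10].
(χ(G) = 4 ≤ 4.)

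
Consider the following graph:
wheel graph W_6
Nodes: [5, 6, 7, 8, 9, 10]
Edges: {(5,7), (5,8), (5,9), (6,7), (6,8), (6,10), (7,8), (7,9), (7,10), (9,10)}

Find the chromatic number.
Clique number ω(G) = 3 (lower bound: χ ≥ ω).
Odd cycle [5, 9, 10, 6, 8] needs 3 colors (χ ≥ 3).
Vertex 7 is adjacent to every vertex of [5, 6, 8, 9, 10], which already need 3 colors among themselves, so 7 needs a new color (χ ≥ 4).
The coloring below uses 4 colors, so χ(G) = 4.
A valid 4-coloring: color 1: [7]; color 2: [5, 6]; color 3: [8, 9]; color 4: [10].

χ(G) = 4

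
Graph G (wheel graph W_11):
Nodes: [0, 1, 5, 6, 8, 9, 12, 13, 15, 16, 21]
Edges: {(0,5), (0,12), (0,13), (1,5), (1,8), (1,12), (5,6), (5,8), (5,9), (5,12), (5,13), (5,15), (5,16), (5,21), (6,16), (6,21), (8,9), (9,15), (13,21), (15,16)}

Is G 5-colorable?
A valid 5-coloring: color 1: [5]; color 2: [0, 1, 9, 16, 21]; color 3: [6, 8, 12, 13, 15].
(χ(G) = 3 ≤ 5.)

Yes, G is 5-colorable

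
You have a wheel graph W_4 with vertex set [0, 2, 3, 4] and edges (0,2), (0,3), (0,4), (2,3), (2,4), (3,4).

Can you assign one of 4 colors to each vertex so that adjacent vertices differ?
A valid 4-coloring: color 1: [3]; color 2: [0]; color 3: [4]; color 4: [2].
(χ(G) = 4 ≤ 4.)

Yes, G is 4-colorable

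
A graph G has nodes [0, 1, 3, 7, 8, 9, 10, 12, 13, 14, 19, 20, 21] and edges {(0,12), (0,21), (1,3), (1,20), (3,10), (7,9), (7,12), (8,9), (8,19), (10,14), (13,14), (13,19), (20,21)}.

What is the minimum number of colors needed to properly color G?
χ(G) = 3

Clique number ω(G) = 2 (lower bound: χ ≥ ω).
Odd cycle [19, 8, 9, 7, 12, 0, 21, 20, 1, 3, 10, 14, 13] needs 3 colors (χ ≥ 3).
The coloring below uses 3 colors, so χ(G) = 3.
A valid 3-coloring: color 1: [1, 9, 12, 14, 19, 21]; color 2: [0, 3, 7, 8, 13, 20]; color 3: [10].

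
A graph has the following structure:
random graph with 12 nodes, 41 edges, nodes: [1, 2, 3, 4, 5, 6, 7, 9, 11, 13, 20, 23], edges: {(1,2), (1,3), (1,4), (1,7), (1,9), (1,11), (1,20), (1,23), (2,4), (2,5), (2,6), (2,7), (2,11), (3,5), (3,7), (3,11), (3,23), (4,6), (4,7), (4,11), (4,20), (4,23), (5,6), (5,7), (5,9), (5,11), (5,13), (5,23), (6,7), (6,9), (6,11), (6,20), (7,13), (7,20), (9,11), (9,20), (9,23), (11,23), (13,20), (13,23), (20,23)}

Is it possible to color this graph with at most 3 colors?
No, G is not 3-colorable

The clique on vertices [1, 9, 11, 23] has size 4 > 3, so it alone needs 4 colors.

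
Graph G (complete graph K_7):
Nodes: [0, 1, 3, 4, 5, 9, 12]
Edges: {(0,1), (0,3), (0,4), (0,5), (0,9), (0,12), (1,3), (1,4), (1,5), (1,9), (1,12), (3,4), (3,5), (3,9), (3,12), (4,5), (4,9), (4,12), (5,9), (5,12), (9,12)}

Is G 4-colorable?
No, G is not 4-colorable

The clique on vertices [0, 1, 3, 4, 5, 9, 12] has size 7 > 4, so it alone needs 7 colors.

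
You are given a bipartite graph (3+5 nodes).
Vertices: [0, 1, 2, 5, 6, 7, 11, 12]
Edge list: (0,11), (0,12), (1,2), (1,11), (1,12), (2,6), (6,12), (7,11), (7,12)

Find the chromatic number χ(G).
Clique number ω(G) = 2 (lower bound: χ ≥ ω).
The graph is bipartite (no odd cycle), so 2 colors suffice: χ(G) = 2.
A valid 2-coloring: color 1: [2, 5, 11, 12]; color 2: [0, 1, 6, 7].

χ(G) = 2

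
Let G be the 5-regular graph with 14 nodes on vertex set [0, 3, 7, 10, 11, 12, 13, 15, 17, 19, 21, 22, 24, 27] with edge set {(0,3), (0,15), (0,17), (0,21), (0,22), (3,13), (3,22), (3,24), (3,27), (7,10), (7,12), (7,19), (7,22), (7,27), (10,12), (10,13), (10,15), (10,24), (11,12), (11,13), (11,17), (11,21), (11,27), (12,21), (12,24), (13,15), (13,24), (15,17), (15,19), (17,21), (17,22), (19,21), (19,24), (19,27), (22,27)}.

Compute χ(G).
χ(G) = 4

Clique number ω(G) = 3 (lower bound: χ ≥ ω).
Suppose a proper 3-coloring c exists. The clique [0, 3, 22] takes 3 distinct colors; by symmetry let c(0) = 1, c(3) = 2, c(22) = 3.
- Vertex 17: neighbors [0, 22] already have colors [1, 3] ⇒ c(17) = 2.
- Vertex 15: neighbors [0, 17] already have colors [1, 2] ⇒ c(15) = 3.
- Vertex 13: neighbors [3, 15] already have colors [2, 3] ⇒ c(13) = 1.
- Vertex 10: neighbors [13, 15] already have colors [1, 3] ⇒ c(10) = 2.
- Vertex 7: neighbors [10, 22] already have colors [2, 3] ⇒ c(7) = 1.
- Vertex 27: neighbors [7, 3, 22] already have colors [1, 2, 3] — all 3 colors blocked. Contradiction.
The forced assignments end in a contradiction, so G has no proper 3-coloring (χ ≥ 4).
The coloring below uses 4 colors, so χ(G) = 4.
A valid 4-coloring: color 1: [3, 7, 17]; color 2: [12, 13, 19, 22]; color 3: [15, 21, 24, 27]; color 4: [0, 10, 11].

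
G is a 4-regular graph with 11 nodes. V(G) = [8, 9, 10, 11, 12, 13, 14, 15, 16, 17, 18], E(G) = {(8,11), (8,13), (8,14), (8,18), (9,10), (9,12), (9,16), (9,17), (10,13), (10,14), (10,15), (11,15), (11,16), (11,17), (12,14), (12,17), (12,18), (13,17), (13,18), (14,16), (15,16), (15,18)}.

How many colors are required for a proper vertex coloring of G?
Clique number ω(G) = 3 (lower bound: χ ≥ ω).
The clique on [8, 13, 18] has size 3, forcing χ ≥ 3, and the coloring below uses 3 colors, so χ(G) = 3.
A valid 3-coloring: color 1: [12, 13, 15]; color 2: [8, 10, 16, 17]; color 3: [9, 11, 14, 18].

χ(G) = 3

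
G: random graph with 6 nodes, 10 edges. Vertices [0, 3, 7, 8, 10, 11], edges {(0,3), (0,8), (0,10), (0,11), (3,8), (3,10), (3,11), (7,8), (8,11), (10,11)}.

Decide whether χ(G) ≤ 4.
Yes, G is 4-colorable

A valid 4-coloring: color 1: [0, 7]; color 2: [3]; color 3: [11]; color 4: [8, 10].
(χ(G) = 4 ≤ 4.)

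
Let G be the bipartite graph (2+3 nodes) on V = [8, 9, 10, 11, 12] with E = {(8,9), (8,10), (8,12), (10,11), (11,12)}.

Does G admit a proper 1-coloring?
No, G is not 1-colorable

Edge (8,9) forces its endpoints to differ, so 1 color is not enough.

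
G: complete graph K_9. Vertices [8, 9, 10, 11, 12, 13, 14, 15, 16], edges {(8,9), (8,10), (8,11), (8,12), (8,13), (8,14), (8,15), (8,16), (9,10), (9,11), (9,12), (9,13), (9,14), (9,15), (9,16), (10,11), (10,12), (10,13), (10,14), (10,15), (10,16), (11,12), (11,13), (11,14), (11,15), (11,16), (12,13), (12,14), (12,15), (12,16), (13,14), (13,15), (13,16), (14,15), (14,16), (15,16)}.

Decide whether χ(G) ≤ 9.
Yes, G is 9-colorable

A valid 9-coloring: color 1: [10]; color 2: [14]; color 3: [9]; color 4: [15]; color 5: [8]; color 6: [11]; color 7: [12]; color 8: [13]; color 9: [16].
(χ(G) = 9 ≤ 9.)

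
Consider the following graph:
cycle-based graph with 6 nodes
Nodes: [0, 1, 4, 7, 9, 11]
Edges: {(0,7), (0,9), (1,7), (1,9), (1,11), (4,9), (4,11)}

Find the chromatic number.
χ(G) = 2

Clique number ω(G) = 2 (lower bound: χ ≥ ω).
The graph is bipartite (no odd cycle), so 2 colors suffice: χ(G) = 2.
A valid 2-coloring: color 1: [7, 9, 11]; color 2: [0, 1, 4].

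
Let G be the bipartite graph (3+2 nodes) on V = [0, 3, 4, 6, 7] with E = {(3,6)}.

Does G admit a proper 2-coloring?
A valid 2-coloring: color 1: [0, 3, 4, 7]; color 2: [6].
(χ(G) = 2 ≤ 2.)

Yes, G is 2-colorable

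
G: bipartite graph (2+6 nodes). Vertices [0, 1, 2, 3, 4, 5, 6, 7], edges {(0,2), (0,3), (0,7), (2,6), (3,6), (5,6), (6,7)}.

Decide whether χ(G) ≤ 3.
A valid 3-coloring: color 1: [0, 1, 4, 6]; color 2: [2, 3, 5, 7].
(χ(G) = 2 ≤ 3.)

Yes, G is 3-colorable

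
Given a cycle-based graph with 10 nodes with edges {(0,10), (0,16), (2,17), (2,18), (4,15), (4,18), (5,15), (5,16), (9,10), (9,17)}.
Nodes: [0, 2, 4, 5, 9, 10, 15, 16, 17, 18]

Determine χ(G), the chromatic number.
χ(G) = 2

Clique number ω(G) = 2 (lower bound: χ ≥ ω).
The graph is bipartite (no odd cycle), so 2 colors suffice: χ(G) = 2.
A valid 2-coloring: color 1: [0, 2, 4, 5, 9]; color 2: [10, 15, 16, 17, 18].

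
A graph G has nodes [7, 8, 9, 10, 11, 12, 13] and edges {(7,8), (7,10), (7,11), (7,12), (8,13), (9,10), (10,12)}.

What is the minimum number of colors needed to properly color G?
χ(G) = 3

Clique number ω(G) = 3 (lower bound: χ ≥ ω).
The clique on [7, 10, 12] has size 3, forcing χ ≥ 3, and the coloring below uses 3 colors, so χ(G) = 3.
A valid 3-coloring: color 1: [7, 9, 13]; color 2: [8, 10, 11]; color 3: [12].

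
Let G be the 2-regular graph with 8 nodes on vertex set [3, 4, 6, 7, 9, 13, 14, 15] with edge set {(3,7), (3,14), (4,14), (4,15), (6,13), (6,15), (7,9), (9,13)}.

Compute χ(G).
χ(G) = 2

Clique number ω(G) = 2 (lower bound: χ ≥ ω).
The graph is bipartite (no odd cycle), so 2 colors suffice: χ(G) = 2.
A valid 2-coloring: color 1: [3, 4, 6, 9]; color 2: [7, 13, 14, 15].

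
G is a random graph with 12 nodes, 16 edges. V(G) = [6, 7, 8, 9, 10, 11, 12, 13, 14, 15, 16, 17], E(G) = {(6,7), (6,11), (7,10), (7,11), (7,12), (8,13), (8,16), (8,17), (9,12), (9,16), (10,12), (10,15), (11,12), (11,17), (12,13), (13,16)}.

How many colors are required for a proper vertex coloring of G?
Clique number ω(G) = 3 (lower bound: χ ≥ ω).
The clique on [6, 7, 11] has size 3, forcing χ ≥ 3, and the coloring below uses 3 colors, so χ(G) = 3.
A valid 3-coloring: color 1: [6, 8, 12, 14, 15]; color 2: [9, 10, 11, 13]; color 3: [7, 16, 17].

χ(G) = 3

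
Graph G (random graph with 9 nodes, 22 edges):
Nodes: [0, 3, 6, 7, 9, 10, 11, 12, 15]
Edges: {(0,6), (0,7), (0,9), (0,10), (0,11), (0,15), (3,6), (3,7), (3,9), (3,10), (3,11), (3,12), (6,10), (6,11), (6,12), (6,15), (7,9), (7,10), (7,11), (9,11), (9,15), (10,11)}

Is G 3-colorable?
The clique on vertices [0, 7, 9, 11] has size 4 > 3, so it alone needs 4 colors.

No, G is not 3-colorable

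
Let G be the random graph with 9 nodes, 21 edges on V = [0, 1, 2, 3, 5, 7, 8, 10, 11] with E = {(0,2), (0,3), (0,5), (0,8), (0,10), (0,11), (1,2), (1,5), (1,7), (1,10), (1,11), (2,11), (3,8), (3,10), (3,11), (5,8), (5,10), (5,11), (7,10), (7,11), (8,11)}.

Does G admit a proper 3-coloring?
The clique on vertices [0, 3, 8, 11] has size 4 > 3, so it alone needs 4 colors.

No, G is not 3-colorable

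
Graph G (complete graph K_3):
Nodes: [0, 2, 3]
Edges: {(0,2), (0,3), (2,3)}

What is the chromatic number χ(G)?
χ(G) = 3

Clique number ω(G) = 3 (lower bound: χ ≥ ω).
The clique on [0, 2, 3] has size 3, forcing χ ≥ 3, and the coloring below uses 3 colors, so χ(G) = 3.
A valid 3-coloring: color 1: [0]; color 2: [2]; color 3: [3].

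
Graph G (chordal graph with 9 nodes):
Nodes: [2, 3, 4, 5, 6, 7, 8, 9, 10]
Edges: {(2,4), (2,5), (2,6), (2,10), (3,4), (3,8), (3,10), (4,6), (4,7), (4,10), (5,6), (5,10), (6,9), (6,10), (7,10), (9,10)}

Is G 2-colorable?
No, G is not 2-colorable

The clique on vertices [2, 4, 6, 10] has size 4 > 2, so it alone needs 4 colors.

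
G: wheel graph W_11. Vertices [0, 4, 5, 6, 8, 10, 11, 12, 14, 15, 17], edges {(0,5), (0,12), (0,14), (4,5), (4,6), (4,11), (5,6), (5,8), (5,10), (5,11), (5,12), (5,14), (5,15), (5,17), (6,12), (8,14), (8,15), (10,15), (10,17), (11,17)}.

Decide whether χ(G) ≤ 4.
A valid 4-coloring: color 1: [5]; color 2: [4, 12, 14, 15, 17]; color 3: [0, 6, 8, 10, 11].
(χ(G) = 3 ≤ 4.)

Yes, G is 4-colorable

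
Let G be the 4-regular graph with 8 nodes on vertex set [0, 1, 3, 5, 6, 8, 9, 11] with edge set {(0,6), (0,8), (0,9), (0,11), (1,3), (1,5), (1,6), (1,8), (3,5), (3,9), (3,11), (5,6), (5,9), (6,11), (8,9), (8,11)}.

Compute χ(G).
χ(G) = 3

Clique number ω(G) = 3 (lower bound: χ ≥ ω).
The clique on [0, 8, 9] has size 3, forcing χ ≥ 3, and the coloring below uses 3 colors, so χ(G) = 3.
A valid 3-coloring: color 1: [0, 5]; color 2: [1, 9, 11]; color 3: [3, 6, 8].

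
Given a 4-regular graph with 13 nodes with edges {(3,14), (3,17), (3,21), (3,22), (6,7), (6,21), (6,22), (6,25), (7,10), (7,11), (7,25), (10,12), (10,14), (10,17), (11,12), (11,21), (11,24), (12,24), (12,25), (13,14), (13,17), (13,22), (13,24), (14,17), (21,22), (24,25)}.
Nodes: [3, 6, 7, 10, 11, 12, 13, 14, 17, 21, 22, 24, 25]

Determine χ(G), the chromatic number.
Clique number ω(G) = 3 (lower bound: χ ≥ ω).
Suppose a proper 3-coloring c exists. The clique [3, 14, 17] takes 3 distinct colors; by symmetry let c(3) = 1, c(14) = 2, c(17) = 3.
- Vertex 10: neighbors [14, 17] already have colors [2, 3] ⇒ c(10) = 1.
- Vertex 13: neighbors [14, 17] already have colors [2, 3] ⇒ c(13) = 1.
- Vertex 7: neighbors [10] already have colors [1]; try each remaining color.
- Case c(7) = 2:
  - Vertex 6: neighbors [7] already have colors [2]; try each remaining color.
  - Case c(6) = 1:
    - Vertex 25: neighbors [6, 7] already have colors [1, 2] ⇒ c(25) = 3.
    - Vertex 12: neighbors [10, 25] already have colors [1, 3] ⇒ c(12) = 2.
    - Vertex 24: neighbors [13, 12, 25] already have colors [1, 2, 3] — all 3 colors blocked. Contradiction.
  - Case c(6) = 3:
    - Vertex 21: neighbors [3, 6] already have colors [1, 3] ⇒ c(21) = 2.
    - Vertex 22: neighbors [3, 21, 6] already have colors [1, 2, 3] — all 3 colors blocked. Contradiction.
- Case c(7) = 3:
  - Vertex 6: neighbors [7] already have colors [3]; try each remaining color.
  - Case c(6) = 1:
    - Vertex 25: neighbors [6, 7] already have colors [1, 3] ⇒ c(25) = 2.
    - Vertex 12: neighbors [10, 25] already have colors [1, 2] ⇒ c(12) = 3.
    - Vertex 24: neighbors [13, 25, 12] already have colors [1, 2, 3] — all 3 colors blocked. Contradiction.
  - Case c(6) = 2:
    - Vertex 21: neighbors [3, 6] already have colors [1, 2] ⇒ c(21) = 3.
    - Vertex 22: neighbors [3, 6, 21] already have colors [1, 2, 3] — all 3 colors blocked. Contradiction.
Every case ends in a contradiction, so G has no proper 3-coloring (χ ≥ 4).
The coloring below uses 4 colors, so χ(G) = 4.
A valid 4-coloring: color 1: [7, 12, 14, 21]; color 2: [11, 17, 22, 25]; color 3: [3, 6, 10, 24]; color 4: [13].

χ(G) = 4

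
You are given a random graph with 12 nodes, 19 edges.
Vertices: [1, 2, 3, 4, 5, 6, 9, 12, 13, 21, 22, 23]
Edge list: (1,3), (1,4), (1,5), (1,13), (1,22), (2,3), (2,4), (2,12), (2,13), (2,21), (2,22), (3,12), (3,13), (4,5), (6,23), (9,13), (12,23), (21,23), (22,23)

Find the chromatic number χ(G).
χ(G) = 3

Clique number ω(G) = 3 (lower bound: χ ≥ ω).
The clique on [1, 3, 13] has size 3, forcing χ ≥ 3, and the coloring below uses 3 colors, so χ(G) = 3.
A valid 3-coloring: color 1: [1, 2, 9, 23]; color 2: [3, 5, 6, 21, 22]; color 3: [4, 12, 13].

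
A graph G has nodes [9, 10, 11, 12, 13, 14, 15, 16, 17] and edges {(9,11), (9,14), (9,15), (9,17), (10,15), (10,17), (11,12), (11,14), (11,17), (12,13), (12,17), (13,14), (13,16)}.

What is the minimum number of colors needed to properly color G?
χ(G) = 3

Clique number ω(G) = 3 (lower bound: χ ≥ ω).
The clique on [9, 11, 17] has size 3, forcing χ ≥ 3, and the coloring below uses 3 colors, so χ(G) = 3.
A valid 3-coloring: color 1: [14, 15, 16, 17]; color 2: [9, 10, 12]; color 3: [11, 13].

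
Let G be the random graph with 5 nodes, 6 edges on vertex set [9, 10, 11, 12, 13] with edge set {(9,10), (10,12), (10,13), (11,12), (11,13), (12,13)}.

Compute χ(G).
Clique number ω(G) = 3 (lower bound: χ ≥ ω).
The clique on [10, 12, 13] has size 3, forcing χ ≥ 3, and the coloring below uses 3 colors, so χ(G) = 3.
A valid 3-coloring: color 1: [9, 12]; color 2: [10, 11]; color 3: [13].

χ(G) = 3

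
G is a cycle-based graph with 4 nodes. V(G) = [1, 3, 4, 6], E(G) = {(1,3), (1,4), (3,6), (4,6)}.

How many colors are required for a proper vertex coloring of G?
Clique number ω(G) = 2 (lower bound: χ ≥ ω).
The graph is bipartite (no odd cycle), so 2 colors suffice: χ(G) = 2.
A valid 2-coloring: color 1: [3, 4]; color 2: [1, 6].

χ(G) = 2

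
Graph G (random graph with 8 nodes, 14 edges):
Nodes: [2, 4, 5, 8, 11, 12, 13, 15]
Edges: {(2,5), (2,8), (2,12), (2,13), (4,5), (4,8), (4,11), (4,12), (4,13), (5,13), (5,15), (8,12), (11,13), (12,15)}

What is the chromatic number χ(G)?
Clique number ω(G) = 3 (lower bound: χ ≥ ω).
The clique on [2, 8, 12] has size 3, forcing χ ≥ 3, and the coloring below uses 3 colors, so χ(G) = 3.
A valid 3-coloring: color 1: [2, 4, 15]; color 2: [5, 11, 12]; color 3: [8, 13].

χ(G) = 3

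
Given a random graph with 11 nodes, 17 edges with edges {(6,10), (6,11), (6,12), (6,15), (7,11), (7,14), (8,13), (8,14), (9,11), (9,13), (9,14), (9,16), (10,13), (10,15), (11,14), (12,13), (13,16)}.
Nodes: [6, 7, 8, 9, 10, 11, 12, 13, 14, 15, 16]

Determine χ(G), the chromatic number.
χ(G) = 3

Clique number ω(G) = 3 (lower bound: χ ≥ ω).
The clique on [6, 10, 15] has size 3, forcing χ ≥ 3, and the coloring below uses 3 colors, so χ(G) = 3.
A valid 3-coloring: color 1: [6, 13, 14]; color 2: [7, 8, 9, 12, 15]; color 3: [10, 11, 16].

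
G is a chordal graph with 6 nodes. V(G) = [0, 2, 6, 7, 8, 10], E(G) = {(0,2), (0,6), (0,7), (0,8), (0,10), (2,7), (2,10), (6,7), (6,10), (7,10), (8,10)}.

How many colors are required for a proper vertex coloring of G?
χ(G) = 4

Clique number ω(G) = 4 (lower bound: χ ≥ ω).
The clique on [0, 2, 7, 10] has size 4, forcing χ ≥ 4, and the coloring below uses 4 colors, so χ(G) = 4.
A valid 4-coloring: color 1: [0]; color 2: [10]; color 3: [7, 8]; color 4: [2, 6].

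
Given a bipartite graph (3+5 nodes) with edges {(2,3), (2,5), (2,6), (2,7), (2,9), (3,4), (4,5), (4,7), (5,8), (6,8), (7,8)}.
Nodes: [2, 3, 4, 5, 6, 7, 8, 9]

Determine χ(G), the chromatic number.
Clique number ω(G) = 2 (lower bound: χ ≥ ω).
The graph is bipartite (no odd cycle), so 2 colors suffice: χ(G) = 2.
A valid 2-coloring: color 1: [2, 4, 8]; color 2: [3, 5, 6, 7, 9].

χ(G) = 2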